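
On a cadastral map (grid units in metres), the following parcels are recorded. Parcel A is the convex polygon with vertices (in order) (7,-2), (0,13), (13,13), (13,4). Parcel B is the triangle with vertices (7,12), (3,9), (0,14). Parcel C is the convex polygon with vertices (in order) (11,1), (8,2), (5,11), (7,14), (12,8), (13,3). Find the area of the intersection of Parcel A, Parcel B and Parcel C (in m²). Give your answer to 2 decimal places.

1.35

The intersection is the polygon with vertices (7,12), (5.133,10.6), (5,11), (5.88,12.32).
By the shoelace formula its area is 1.35.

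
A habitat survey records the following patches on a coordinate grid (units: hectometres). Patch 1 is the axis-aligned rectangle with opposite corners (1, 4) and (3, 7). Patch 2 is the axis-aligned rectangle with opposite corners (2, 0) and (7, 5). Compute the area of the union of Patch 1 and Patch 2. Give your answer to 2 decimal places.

30.00

By inclusion–exclusion:
Individual areas: |Patch 1| = 6, |Patch 2| = 25.
|Patch 1∩Patch 2|: x∈[2,3], y∈[4,5] → 1·1 = 1.
|Patch 1 ∪ Patch 2| = 31 − 1 = 30.00.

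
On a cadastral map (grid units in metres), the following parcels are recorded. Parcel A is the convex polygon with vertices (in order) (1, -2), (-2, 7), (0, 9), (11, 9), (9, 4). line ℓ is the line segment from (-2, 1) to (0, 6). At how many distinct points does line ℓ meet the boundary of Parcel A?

1

The segment meets the boundary at (-0.909,3.727).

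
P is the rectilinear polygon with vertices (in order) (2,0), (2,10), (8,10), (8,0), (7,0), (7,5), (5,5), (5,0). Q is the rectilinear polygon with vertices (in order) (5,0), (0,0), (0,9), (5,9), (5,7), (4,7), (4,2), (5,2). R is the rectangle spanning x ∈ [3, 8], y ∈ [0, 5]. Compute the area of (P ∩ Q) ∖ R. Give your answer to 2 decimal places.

15.00

|P ∩ Q| = 22.
|(P ∩ Q) ∩ R| = 7.
|(P ∩ Q) ∖ R| = 22 − 7 = 15.00.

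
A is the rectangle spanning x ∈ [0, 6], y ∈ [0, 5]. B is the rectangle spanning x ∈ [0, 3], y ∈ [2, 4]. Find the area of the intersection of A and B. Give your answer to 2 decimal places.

6.00

|A∩B|: x∈[0,3], y∈[2,4] → 3·2 = 6.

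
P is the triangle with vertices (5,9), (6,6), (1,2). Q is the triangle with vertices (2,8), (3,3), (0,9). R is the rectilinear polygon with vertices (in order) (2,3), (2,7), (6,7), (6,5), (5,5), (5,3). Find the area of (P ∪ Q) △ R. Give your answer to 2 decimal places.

11.16

|P ∪ Q| = 13.6629.
|(P ∪ Q) ∩ R| = 8.2534.
|(P ∪ Q) △ R| = 13.6629 + 14 − 16.5067 = 11.16.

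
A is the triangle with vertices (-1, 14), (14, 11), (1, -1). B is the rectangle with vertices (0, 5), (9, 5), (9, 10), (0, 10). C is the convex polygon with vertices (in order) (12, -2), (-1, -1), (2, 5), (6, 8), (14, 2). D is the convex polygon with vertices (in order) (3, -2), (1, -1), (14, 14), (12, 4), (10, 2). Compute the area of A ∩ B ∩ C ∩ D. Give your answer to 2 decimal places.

The intersection is the polygon with vertices (8.621,6.035), (7.5,5), (6.2,5), (7.697,6.727).
By the shoelace formula its area is 1.99.

1.99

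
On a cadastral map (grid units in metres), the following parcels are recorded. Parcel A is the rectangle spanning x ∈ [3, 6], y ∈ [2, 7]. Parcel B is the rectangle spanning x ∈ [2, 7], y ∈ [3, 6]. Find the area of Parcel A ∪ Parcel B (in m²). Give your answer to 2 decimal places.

By inclusion–exclusion:
Individual areas: |Parcel A| = 15, |Parcel B| = 15.
|Parcel A∩Parcel B|: x∈[3,6], y∈[3,6] → 3·3 = 9.
|Parcel A ∪ Parcel B| = 30 − 9 = 21.00.

21.00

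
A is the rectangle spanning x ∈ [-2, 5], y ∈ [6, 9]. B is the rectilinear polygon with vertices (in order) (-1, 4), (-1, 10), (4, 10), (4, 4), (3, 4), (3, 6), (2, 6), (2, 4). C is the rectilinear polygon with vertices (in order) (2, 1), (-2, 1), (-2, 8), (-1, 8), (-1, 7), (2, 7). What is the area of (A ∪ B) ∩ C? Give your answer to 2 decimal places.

|A ∪ B| = 34.
|(A ∪ B) ∩ C| = 11.00.

11.00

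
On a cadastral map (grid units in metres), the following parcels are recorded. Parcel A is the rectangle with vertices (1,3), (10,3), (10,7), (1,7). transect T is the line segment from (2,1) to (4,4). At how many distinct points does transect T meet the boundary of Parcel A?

The segment meets the boundary at (3.333,3).

1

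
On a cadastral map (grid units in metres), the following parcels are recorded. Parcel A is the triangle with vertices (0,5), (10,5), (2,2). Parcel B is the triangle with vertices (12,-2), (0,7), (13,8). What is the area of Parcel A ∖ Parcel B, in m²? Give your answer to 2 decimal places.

8.28

|Parcel A| = 15, |Parcel A∩Parcel B| = 6.7222.
|Parcel A ∖ Parcel B| = |Parcel A| − |Parcel A∩Parcel B| = 15 − 6.7222 = 8.28.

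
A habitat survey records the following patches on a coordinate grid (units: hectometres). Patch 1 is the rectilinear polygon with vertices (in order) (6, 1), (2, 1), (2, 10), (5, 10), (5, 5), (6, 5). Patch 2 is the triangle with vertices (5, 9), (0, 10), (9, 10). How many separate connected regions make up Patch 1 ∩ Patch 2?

1

Patch 1 ∩ Patch 2 is a single connected region.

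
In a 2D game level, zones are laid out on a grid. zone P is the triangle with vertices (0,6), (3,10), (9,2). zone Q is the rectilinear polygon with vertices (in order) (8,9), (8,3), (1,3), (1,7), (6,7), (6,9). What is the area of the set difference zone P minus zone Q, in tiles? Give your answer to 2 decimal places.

|zone P| = 24, |zone P∩zone Q| = 15.6111.
|zone P ∖ zone Q| = |zone P| − |zone P∩zone Q| = 24 − 15.6111 = 8.39.

8.39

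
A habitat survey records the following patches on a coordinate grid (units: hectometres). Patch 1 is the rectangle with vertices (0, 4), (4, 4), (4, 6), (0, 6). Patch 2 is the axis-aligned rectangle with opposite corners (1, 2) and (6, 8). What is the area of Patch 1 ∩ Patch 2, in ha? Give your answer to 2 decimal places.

|Patch 1∩Patch 2|: x∈[1,4], y∈[4,6] → 3·2 = 6.

6.00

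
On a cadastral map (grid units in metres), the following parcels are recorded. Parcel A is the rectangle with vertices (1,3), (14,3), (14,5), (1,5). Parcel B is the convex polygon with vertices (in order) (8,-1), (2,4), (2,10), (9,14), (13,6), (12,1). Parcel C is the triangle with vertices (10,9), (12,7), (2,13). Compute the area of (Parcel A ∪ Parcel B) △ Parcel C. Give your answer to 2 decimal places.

113.62

|Parcel A ∪ Parcel B| = 116.9.
|(Parcel A ∪ Parcel B) ∩ Parcel C| = 3.6415.
|(Parcel A ∪ Parcel B) △ Parcel C| = 116.9 + 4 − 7.2829 = 113.62.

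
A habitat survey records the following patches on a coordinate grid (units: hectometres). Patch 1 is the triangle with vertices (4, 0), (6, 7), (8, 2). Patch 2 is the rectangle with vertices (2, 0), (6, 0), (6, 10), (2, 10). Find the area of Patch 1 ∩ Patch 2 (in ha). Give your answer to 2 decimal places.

The intersection is the polygon with vertices (6,7), (6,1), (4,0).
By the shoelace formula its area is 6.00.

6.00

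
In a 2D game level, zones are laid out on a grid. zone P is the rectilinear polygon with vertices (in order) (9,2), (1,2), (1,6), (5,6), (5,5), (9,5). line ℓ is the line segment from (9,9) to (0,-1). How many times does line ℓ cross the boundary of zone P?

The segment meets the boundary at (2.7,2), (5.4,5).

2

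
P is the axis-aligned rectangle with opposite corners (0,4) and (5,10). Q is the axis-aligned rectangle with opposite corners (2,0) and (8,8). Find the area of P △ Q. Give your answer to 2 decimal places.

|P∩Q|: x∈[2,5], y∈[4,8] → 3·4 = 12.
|P △ Q| = |P| + |Q| − 2·|P∩Q| = 30 + 48 − 24 = 54.00.

54.00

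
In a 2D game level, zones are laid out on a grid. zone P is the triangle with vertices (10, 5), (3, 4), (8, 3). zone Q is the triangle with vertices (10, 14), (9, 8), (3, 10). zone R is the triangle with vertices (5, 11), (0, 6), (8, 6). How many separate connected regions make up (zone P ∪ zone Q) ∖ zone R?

(zone P ∪ zone Q) ∖ zone R splits into 2 disjoint pieces (area 6, area 16.9167).

2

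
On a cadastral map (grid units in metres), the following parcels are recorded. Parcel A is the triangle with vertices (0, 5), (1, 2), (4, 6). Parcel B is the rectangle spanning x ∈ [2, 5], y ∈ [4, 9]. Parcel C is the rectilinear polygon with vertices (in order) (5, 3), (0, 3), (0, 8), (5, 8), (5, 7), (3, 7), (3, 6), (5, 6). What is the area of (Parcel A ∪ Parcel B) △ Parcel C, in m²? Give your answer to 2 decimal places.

14.58

|Parcel A ∪ Parcel B| = 19.5.
|(Parcel A ∪ Parcel B) ∩ Parcel C| = 13.9583.
|(Parcel A ∪ Parcel B) △ Parcel C| = 19.5 + 23 − 27.9167 = 14.58.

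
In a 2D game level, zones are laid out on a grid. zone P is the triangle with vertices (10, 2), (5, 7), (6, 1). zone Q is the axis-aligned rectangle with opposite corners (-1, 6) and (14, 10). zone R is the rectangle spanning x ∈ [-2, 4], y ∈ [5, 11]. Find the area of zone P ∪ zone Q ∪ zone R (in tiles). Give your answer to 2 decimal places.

88.08

By inclusion–exclusion:
Individual areas: |zone P| = 12.5, |zone Q| = 60, |zone R| = 36.
|zone P∩zone Q| = 0.4167.
|zone P∩zone R| = 0.
|zone Q∩zone R|: x∈[-1,4], y∈[6,10] → 5·4 = 20.
|zone P∩zone Q∩zone R| = 0.
|zone P ∪ zone Q ∪ zone R| = 108.5 − 20.4167 + 0 = 88.08.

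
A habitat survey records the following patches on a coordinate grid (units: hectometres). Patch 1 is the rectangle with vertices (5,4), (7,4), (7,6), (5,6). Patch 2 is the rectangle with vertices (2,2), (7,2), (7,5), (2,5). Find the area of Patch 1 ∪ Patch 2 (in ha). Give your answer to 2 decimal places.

By inclusion–exclusion:
Individual areas: |Patch 1| = 4, |Patch 2| = 15.
|Patch 1∩Patch 2|: x∈[5,7], y∈[4,5] → 2·1 = 2.
|Patch 1 ∪ Patch 2| = 19 − 2 = 17.00.

17.00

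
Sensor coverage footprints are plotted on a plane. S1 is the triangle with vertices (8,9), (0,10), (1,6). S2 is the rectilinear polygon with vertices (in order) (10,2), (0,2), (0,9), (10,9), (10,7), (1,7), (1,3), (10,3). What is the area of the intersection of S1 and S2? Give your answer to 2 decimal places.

The intersection is the polygon with vertices (0.25,9), (8,9), (3.333,7), (1,7), (1,6).
By the shoelace formula its area is 10.46.

10.46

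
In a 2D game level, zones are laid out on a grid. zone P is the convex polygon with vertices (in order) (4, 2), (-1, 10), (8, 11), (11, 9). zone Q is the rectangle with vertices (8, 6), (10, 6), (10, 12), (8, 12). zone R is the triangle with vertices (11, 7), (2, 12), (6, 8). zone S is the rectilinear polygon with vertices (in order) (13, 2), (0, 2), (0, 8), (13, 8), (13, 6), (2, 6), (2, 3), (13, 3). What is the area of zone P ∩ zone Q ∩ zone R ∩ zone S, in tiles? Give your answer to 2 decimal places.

The intersection is the polygon with vertices (8,7.6), (8,8), (9.2,8), (9.714,7.714), (9.333,7.333).
By the shoelace formula its area is 0.82.

0.82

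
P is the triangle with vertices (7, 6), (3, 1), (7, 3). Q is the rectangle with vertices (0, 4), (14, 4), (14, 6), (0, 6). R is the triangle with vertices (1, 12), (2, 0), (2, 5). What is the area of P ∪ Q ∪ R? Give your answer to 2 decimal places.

By inclusion–exclusion:
Individual areas: |P| = 6, |Q| = 28, |R| = 2.5.
|P∩Q| = 1.6.
|P∩R| = 0.
|Q∩R| = 0.7619.
|P∩Q∩R| = 0.
|P ∪ Q ∪ R| = 36.5 − 2.3619 + 0 = 34.14.

34.14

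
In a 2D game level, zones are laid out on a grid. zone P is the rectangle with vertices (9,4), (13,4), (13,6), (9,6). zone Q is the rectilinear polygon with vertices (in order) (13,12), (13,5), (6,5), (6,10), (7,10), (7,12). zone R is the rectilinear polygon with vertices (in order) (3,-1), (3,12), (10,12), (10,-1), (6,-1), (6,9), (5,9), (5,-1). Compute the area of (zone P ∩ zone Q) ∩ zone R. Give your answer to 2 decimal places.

1.00

The region (zone P ∩ zone Q) ∩ zone R is the polygon with vertices (9,5), (9,6), (10,6), (10,5).
By the shoelace formula its area is 1.00.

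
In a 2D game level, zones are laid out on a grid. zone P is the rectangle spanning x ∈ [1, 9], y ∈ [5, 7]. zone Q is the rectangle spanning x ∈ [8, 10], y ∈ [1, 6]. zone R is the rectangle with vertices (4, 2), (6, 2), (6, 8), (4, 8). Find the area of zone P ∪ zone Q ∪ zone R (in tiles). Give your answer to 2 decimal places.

33.00

By inclusion–exclusion:
Individual areas: |zone P| = 16, |zone Q| = 10, |zone R| = 12.
|zone P∩zone Q|: x∈[8,9], y∈[5,6] → 1·1 = 1.
|zone P∩zone R|: x∈[4,6], y∈[5,7] → 2·2 = 4.
|zone Q∩zone R| = 0 (no overlap).
|zone P∩zone Q∩zone R| = 0.
|zone P ∪ zone Q ∪ zone R| = 38 − 5 + 0 = 33.00.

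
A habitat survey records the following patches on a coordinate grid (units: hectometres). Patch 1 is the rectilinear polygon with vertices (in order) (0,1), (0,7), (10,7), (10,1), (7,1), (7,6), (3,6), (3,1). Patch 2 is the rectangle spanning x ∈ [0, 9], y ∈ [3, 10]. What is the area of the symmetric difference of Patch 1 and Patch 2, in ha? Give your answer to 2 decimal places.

55.00

|Patch 1| = 40, |Patch 2| = 63, |Patch 1∩Patch 2| = 24.
|Patch 1 △ Patch 2| = |Patch 1| + |Patch 2| − 2·|Patch 1∩Patch 2| = 40 + 63 − 48 = 55.00.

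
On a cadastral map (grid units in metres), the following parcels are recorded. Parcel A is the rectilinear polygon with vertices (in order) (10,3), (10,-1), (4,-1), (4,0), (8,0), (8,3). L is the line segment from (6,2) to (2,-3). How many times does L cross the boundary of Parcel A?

The segment meets the boundary at (4,-0.5), (4.4,0).

2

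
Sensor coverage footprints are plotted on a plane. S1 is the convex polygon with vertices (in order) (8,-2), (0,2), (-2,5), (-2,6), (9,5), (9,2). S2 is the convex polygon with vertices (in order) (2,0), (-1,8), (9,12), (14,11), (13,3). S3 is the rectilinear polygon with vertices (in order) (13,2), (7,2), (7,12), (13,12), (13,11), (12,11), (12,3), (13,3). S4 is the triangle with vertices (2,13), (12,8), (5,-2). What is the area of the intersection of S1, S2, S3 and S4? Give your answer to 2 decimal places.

The intersection is the polygon with vertices (9,3.714), (7.8,2), (7,2), (7,5.182), (9,5).
By the shoelace formula its area is 5.15.

5.15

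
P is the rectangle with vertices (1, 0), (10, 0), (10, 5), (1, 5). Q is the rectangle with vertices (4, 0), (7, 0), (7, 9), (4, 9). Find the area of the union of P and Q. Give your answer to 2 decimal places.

57.00

By inclusion–exclusion:
Individual areas: |P| = 45, |Q| = 27.
|P∩Q|: x∈[4,7], y∈[0,5] → 3·5 = 15.
|P ∪ Q| = 72 − 15 = 57.00.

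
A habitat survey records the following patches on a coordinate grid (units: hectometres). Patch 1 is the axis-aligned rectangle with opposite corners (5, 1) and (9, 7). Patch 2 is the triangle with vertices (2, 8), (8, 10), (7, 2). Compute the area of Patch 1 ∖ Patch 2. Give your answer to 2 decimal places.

14.84

|Patch 1| = 24, |Patch 1∩Patch 2| = 9.1625.
|Patch 1 ∖ Patch 2| = |Patch 1| − |Patch 1∩Patch 2| = 24 − 9.1625 = 14.84.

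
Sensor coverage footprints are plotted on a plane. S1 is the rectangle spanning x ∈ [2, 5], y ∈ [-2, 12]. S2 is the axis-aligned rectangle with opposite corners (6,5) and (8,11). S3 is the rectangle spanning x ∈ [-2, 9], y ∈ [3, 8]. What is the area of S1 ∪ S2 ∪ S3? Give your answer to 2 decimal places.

By inclusion–exclusion:
Individual areas: |S1| = 42, |S2| = 12, |S3| = 55.
|S1∩S2| = 0 (no overlap).
|S1∩S3|: x∈[2,5], y∈[3,8] → 3·5 = 15.
|S2∩S3|: x∈[6,8], y∈[5,8] → 2·3 = 6.
|S1∩S2∩S3| = 0.
|S1 ∪ S2 ∪ S3| = 109 − 21 + 0 = 88.00.

88.00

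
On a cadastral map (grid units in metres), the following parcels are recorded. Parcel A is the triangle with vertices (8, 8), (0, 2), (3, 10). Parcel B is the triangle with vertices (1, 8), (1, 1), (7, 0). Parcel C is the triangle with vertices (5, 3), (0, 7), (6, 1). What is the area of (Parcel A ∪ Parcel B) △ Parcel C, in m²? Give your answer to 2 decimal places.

36.35

|Parcel A ∪ Parcel B| = 38.7739.
|(Parcel A ∪ Parcel B) ∩ Parcel C| = 2.7125.
|(Parcel A ∪ Parcel B) △ Parcel C| = 38.7739 + 3 − 5.425 = 36.35.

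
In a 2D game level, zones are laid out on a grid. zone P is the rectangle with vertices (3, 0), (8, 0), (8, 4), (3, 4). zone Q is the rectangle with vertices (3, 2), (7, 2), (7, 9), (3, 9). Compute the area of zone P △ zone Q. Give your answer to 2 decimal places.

32.00

|zone P∩zone Q|: x∈[3,7], y∈[2,4] → 4·2 = 8.
|zone P △ zone Q| = |zone P| + |zone Q| − 2·|zone P∩zone Q| = 20 + 28 − 16 = 32.00.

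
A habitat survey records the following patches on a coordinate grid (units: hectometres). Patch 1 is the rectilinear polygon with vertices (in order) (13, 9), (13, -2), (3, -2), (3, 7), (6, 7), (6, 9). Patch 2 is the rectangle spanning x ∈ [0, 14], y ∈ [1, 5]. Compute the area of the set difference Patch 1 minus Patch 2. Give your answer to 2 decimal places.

|Patch 1| = 104, |Patch 1∩Patch 2| = 40.
|Patch 1 ∖ Patch 2| = |Patch 1| − |Patch 1∩Patch 2| = 104 − 40 = 64.00.

64.00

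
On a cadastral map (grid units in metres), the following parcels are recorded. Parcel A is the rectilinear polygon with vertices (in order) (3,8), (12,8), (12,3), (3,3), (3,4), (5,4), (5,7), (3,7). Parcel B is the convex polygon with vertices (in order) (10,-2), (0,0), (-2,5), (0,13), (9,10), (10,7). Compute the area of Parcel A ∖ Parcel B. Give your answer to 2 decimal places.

10.17

|Parcel A| = 39, |Parcel A∩Parcel B| = 28.8333.
|Parcel A ∖ Parcel B| = |Parcel A| − |Parcel A∩Parcel B| = 39 − 28.8333 = 10.17.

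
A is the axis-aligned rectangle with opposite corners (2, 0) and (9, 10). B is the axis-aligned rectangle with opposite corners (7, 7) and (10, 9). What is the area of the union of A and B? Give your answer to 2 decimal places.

72.00

By inclusion–exclusion:
Individual areas: |A| = 70, |B| = 6.
|A∩B|: x∈[7,9], y∈[7,9] → 2·2 = 4.
|A ∪ B| = 76 − 4 = 72.00.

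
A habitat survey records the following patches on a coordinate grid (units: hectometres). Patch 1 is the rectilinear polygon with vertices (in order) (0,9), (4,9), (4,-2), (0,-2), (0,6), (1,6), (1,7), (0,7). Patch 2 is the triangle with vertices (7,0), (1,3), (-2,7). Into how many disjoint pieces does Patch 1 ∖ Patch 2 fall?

Patch 1 ∖ Patch 2 splits into 2 disjoint pieces (area 19.4444, area 18.4167).

2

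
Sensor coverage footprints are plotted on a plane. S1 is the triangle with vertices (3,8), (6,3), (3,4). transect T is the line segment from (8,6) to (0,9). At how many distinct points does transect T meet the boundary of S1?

2

The segment meets the boundary at (3,7.875), (3.097,7.839).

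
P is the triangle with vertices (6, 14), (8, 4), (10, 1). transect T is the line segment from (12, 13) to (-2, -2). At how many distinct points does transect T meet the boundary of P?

2

The segment meets the boundary at (7.224,7.882), (7.719,8.413).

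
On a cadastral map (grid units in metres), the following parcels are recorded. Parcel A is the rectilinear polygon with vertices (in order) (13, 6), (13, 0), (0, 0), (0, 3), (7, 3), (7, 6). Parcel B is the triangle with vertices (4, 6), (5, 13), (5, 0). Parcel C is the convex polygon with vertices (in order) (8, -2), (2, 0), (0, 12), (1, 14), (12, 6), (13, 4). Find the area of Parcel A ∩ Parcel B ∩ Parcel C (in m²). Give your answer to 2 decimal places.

The intersection is the polygon with vertices (5,0), (4.5,3), (5,3).
By the shoelace formula its area is 0.75.

0.75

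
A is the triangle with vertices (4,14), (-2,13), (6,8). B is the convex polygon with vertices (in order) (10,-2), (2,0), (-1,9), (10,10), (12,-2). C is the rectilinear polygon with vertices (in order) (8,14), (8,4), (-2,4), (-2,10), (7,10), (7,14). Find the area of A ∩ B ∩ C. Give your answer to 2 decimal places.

The intersection is the polygon with vertices (3.714,9.429), (5.471,9.588), (6,8).
By the shoelace formula its area is 1.44.

1.44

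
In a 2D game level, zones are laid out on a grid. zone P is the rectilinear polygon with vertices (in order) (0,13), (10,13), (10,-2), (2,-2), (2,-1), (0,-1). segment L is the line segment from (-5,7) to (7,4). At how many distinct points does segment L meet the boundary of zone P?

The segment meets the boundary at (0,5.75).

1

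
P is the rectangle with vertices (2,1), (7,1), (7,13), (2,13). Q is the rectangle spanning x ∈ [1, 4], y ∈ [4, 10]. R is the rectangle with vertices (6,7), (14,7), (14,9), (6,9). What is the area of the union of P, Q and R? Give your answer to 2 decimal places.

By inclusion–exclusion:
Individual areas: |P| = 60, |Q| = 18, |R| = 16.
|P∩Q|: x∈[2,4], y∈[4,10] → 2·6 = 12.
|P∩R|: x∈[6,7], y∈[7,9] → 1·2 = 2.
|Q∩R| = 0 (no overlap).
|P∩Q∩R| = 0.
|P ∪ Q ∪ R| = 94 − 14 + 0 = 80.00.

80.00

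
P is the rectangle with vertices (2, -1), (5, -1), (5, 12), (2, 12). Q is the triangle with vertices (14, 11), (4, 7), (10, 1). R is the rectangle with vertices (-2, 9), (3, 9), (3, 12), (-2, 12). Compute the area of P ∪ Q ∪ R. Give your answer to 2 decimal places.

By inclusion–exclusion:
Individual areas: |P| = 39, |Q| = 42, |R| = 15.
|P∩Q| = 0.7.
|P∩R|: x∈[2,3], y∈[9,12] → 1·3 = 3.
|Q∩R| = 0.
|P∩Q∩R| = 0.
|P ∪ Q ∪ R| = 96 − 3.7 + 0 = 92.30.

92.30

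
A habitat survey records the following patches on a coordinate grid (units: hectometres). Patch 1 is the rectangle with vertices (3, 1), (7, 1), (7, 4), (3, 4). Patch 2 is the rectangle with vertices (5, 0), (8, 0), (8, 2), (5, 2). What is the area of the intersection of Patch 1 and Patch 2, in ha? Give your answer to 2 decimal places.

2.00

|Patch 1∩Patch 2|: x∈[5,7], y∈[1,2] → 2·1 = 2.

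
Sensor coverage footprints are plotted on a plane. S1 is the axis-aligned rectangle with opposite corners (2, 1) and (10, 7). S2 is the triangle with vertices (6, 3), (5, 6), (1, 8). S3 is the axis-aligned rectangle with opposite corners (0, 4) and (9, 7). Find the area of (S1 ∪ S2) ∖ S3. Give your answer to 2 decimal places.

|S1 ∪ S2| = 48.5.
|(S1 ∪ S2) ∩ S3| = 21.
|(S1 ∪ S2) ∖ S3| = 48.5 − 21 = 27.50.

27.50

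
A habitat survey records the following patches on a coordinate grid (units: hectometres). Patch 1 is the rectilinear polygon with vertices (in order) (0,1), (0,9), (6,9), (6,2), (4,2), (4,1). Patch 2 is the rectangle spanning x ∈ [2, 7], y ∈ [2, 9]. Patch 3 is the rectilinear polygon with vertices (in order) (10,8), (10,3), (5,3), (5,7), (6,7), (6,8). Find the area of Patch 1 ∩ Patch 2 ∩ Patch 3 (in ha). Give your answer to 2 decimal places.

4.00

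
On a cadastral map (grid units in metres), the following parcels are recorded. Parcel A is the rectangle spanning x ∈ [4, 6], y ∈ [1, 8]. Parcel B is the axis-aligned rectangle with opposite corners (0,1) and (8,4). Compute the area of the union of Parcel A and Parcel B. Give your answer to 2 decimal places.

By inclusion–exclusion:
Individual areas: |Parcel A| = 14, |Parcel B| = 24.
|Parcel A∩Parcel B|: x∈[4,6], y∈[1,4] → 2·3 = 6.
|Parcel A ∪ Parcel B| = 38 − 6 = 32.00.

32.00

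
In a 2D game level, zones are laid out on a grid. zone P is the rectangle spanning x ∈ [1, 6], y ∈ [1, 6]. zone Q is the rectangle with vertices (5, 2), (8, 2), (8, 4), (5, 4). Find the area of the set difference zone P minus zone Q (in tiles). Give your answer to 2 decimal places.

|zone P∩zone Q|: x∈[5,6], y∈[2,4] → 1·2 = 2.
|zone P| = 25.
|zone P ∖ zone Q| = |zone P| − |zone P∩zone Q| = 25 − 2 = 23.00.

23.00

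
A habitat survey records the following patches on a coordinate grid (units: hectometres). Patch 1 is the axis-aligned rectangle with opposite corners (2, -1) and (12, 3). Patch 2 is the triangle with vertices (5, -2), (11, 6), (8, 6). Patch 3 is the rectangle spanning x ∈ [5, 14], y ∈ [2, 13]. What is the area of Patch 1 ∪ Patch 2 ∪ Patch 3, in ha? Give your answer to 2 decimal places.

132.19

By inclusion–exclusion:
Individual areas: |Patch 1| = 40, |Patch 2| = 12, |Patch 3| = 99.
|Patch 1∩Patch 2| = 4.5.
|Patch 1∩Patch 3|: x∈[5,12], y∈[2,3] → 7·1 = 7.
|Patch 2∩Patch 3| = 9.
|Patch 1∩Patch 2∩Patch 3| = 1.6875.
|Patch 1 ∪ Patch 2 ∪ Patch 3| = 151 − 20.5 + 1.6875 = 132.19.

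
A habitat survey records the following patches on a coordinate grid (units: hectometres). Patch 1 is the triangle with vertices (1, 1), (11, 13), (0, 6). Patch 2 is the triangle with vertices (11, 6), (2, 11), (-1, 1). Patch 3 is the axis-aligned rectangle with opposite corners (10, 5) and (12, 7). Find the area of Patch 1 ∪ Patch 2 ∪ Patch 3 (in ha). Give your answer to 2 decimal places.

By inclusion–exclusion:
Individual areas: |Patch 1| = 31, |Patch 2| = 52.5, |Patch 3| = 4.
|Patch 1∩Patch 2| = 23.5449.
|Patch 1∩Patch 3| = 0.
|Patch 2∩Patch 3| = 0.4861.
|Patch 1∩Patch 2∩Patch 3| = 0.
|Patch 1 ∪ Patch 2 ∪ Patch 3| = 87.5 − 24.031 + 0 = 63.47.

63.47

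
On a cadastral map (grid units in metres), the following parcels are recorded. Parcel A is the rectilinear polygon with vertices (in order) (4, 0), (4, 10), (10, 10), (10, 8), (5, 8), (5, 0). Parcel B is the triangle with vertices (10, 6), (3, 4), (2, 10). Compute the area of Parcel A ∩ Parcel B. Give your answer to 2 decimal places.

4.57

The intersection is the polygon with vertices (4,9), (6,8), (5,8), (5,4.571), (4,4.286).
By the shoelace formula its area is 4.57.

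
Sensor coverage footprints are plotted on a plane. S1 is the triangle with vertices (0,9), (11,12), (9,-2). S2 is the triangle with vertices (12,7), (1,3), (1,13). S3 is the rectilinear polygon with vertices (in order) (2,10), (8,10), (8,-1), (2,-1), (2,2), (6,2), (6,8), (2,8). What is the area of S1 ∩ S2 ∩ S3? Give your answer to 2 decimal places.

The intersection is the polygon with vertices (8,9.182), (8,5.545), (6,4.818), (6,8), (2,8), (2,9.546), (3.667,10), (6.5,10).
By the shoelace formula its area is 16.64.

16.64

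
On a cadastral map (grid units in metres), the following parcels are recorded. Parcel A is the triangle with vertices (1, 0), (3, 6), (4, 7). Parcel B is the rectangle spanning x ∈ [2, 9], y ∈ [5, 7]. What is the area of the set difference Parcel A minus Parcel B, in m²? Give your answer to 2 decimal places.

1.19

|Parcel A| = 2, |Parcel A∩Parcel B| = 0.8095.
|Parcel A ∖ Parcel B| = |Parcel A| − |Parcel A∩Parcel B| = 2 − 0.8095 = 1.19.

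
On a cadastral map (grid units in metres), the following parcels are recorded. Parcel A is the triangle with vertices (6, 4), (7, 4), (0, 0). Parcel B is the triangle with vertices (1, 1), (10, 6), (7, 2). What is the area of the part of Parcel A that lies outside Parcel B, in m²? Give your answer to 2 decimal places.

|Parcel A| = 2, |Parcel A∩Parcel B| = 1.5699.
|Parcel A ∖ Parcel B| = |Parcel A| − |Parcel A∩Parcel B| = 2 − 1.5699 = 0.43.

0.43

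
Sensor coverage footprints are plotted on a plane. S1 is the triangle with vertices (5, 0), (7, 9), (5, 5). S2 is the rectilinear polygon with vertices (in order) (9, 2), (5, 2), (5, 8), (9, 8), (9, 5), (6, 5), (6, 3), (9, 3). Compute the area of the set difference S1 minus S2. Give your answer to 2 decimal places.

|S1| = 5, |S1∩S2| = 4.3889.
|S1 ∖ S2| = |S1| − |S1∩S2| = 5 − 4.3889 = 0.61.

0.61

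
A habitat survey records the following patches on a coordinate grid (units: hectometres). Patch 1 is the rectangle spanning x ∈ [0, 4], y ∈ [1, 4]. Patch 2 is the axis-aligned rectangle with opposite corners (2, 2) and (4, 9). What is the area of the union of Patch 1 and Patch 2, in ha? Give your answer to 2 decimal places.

22.00

By inclusion–exclusion:
Individual areas: |Patch 1| = 12, |Patch 2| = 14.
|Patch 1∩Patch 2|: x∈[2,4], y∈[2,4] → 2·2 = 4.
|Patch 1 ∪ Patch 2| = 26 − 4 = 22.00.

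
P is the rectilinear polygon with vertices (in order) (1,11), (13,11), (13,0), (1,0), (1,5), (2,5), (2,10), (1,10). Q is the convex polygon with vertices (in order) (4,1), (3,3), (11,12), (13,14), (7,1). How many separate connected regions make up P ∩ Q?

1

P ∩ Q is a single connected region.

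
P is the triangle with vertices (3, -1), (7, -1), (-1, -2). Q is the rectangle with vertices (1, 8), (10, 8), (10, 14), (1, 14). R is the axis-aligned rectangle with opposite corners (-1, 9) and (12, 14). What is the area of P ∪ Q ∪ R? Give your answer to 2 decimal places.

76.00

By inclusion–exclusion:
Individual areas: |P| = 2, |Q| = 54, |R| = 65.
|P∩Q| = 0.
|P∩R| = 0.
|Q∩R|: x∈[1,10], y∈[9,14] → 9·5 = 45.
|P∩Q∩R| = 0.
|P ∪ Q ∪ R| = 121 − 45 + 0 = 76.00.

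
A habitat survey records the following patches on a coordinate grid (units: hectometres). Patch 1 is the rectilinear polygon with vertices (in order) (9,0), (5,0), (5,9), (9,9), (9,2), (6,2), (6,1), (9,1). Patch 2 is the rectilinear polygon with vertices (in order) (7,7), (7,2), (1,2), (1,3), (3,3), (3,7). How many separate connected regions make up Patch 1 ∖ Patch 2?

Patch 1 ∖ Patch 2 splits into 2 disjoint pieces (area 5, area 18).

2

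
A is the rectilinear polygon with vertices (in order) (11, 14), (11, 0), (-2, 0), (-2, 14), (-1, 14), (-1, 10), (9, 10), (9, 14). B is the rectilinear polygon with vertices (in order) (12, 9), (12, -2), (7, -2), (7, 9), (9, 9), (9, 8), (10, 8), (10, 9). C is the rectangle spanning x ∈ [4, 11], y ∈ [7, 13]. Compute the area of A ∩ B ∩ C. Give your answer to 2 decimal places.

7.00

The intersection is the polygon with vertices (7,9), (9,9), (9,8), (10,8), (10,9), (11,9), (11,7), (7,7).
By the shoelace formula its area is 7.00.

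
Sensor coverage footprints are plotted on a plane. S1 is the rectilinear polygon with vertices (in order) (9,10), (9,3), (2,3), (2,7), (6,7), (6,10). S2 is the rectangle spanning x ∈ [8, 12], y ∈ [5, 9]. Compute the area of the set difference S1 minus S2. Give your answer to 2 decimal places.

|S1| = 37, |S1∩S2| = 4.
|S1 ∖ S2| = |S1| − |S1∩S2| = 37 − 4 = 33.00.

33.00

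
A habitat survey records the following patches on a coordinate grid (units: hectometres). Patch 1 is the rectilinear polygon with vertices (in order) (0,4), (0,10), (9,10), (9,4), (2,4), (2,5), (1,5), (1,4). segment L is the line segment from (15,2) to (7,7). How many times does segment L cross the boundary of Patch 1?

The segment meets the boundary at (9,5.75).

1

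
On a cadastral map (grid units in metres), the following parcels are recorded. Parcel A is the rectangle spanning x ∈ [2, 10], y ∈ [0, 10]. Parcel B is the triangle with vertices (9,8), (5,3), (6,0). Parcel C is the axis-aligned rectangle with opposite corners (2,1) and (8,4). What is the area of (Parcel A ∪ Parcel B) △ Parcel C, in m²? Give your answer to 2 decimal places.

|Parcel A ∪ Parcel B| = 80.
|(Parcel A ∪ Parcel B) ∩ Parcel C| = 18.
|(Parcel A ∪ Parcel B) △ Parcel C| = 80 + 18 − 36 = 62.00.

62.00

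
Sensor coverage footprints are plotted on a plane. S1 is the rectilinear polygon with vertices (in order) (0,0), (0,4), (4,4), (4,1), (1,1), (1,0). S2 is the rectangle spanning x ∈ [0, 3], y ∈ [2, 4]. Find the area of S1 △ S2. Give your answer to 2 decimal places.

|S1| = 13, |S2| = 6, |S1∩S2| = 6.
|S1 △ S2| = |S1| + |S2| − 2·|S1∩S2| = 13 + 6 − 12 = 7.00.

7.00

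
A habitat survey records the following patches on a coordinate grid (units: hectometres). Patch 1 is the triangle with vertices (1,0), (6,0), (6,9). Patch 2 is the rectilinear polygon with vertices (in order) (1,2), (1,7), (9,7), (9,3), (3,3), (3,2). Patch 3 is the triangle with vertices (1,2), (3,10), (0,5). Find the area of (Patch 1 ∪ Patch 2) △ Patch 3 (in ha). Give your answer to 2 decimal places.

|Patch 1 ∪ Patch 2| = 47.
|(Patch 1 ∪ Patch 2) ∩ Patch 3| = 3.0917.
|(Patch 1 ∪ Patch 2) △ Patch 3| = 47 + 7 − 6.1833 = 47.82.

47.82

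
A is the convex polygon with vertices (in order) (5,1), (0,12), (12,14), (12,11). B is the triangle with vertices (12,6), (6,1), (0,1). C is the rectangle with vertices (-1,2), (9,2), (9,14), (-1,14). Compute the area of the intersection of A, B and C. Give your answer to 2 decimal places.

The intersection is the polygon with vertices (7.059,3.941), (5.7,2), (4.545,2), (4.204,2.752).
By the shoelace formula its area is 2.40.

2.40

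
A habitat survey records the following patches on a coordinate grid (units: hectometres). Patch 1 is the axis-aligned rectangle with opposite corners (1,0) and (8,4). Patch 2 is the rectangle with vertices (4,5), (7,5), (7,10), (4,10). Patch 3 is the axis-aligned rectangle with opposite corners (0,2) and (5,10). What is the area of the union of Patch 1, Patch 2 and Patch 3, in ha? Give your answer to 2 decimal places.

70.00

By inclusion–exclusion:
Individual areas: |Patch 1| = 28, |Patch 2| = 15, |Patch 3| = 40.
|Patch 1∩Patch 2| = 0 (no overlap).
|Patch 1∩Patch 3|: x∈[1,5], y∈[2,4] → 4·2 = 8.
|Patch 2∩Patch 3|: x∈[4,5], y∈[5,10] → 1·5 = 5.
|Patch 1∩Patch 2∩Patch 3| = 0.
|Patch 1 ∪ Patch 2 ∪ Patch 3| = 83 − 13 + 0 = 70.00.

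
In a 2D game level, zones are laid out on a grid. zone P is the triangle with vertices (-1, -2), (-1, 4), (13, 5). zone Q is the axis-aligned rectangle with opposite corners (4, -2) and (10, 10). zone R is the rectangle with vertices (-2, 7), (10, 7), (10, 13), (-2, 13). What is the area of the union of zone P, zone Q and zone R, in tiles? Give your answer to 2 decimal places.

152.57

By inclusion–exclusion:
Individual areas: |zone P| = 42, |zone Q| = 72, |zone R| = 72.
|zone P∩zone Q| = 15.4286.
|zone P∩zone R| = 0.
|zone Q∩zone R|: x∈[4,10], y∈[7,10] → 6·3 = 18.
|zone P∩zone Q∩zone R| = 0.
|zone P ∪ zone Q ∪ zone R| = 186 − 33.4286 + 0 = 152.57.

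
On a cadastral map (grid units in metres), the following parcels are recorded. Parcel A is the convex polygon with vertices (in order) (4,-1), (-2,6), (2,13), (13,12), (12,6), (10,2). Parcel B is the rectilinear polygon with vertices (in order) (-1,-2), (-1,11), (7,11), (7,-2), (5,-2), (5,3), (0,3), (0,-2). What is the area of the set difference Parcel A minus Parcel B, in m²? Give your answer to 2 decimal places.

|Parcel A| = 140.5, |Parcel A∩Parcel B| = 65.5417.
|Parcel A ∖ Parcel B| = |Parcel A| − |Parcel A∩Parcel B| = 140.5 − 65.5417 = 74.96.

74.96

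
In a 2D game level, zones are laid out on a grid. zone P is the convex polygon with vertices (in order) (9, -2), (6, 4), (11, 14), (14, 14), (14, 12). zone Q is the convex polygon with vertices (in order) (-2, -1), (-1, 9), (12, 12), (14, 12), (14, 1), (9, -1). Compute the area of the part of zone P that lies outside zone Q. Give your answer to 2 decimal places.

|zone P| = 59, |zone P∩zone Q| = 51.0199.
|zone P ∖ zone Q| = |zone P| − |zone P∩zone Q| = 59 − 51.0199 = 7.98.

7.98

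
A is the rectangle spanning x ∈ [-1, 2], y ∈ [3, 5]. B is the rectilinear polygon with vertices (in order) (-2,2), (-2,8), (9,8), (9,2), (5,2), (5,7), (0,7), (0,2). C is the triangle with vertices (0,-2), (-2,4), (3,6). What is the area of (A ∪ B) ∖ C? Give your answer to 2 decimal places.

36.94

|A ∪ B| = 45.
|(A ∪ B) ∩ C| = 8.0625.
|(A ∪ B) ∖ C| = 45 − 8.0625 = 36.94.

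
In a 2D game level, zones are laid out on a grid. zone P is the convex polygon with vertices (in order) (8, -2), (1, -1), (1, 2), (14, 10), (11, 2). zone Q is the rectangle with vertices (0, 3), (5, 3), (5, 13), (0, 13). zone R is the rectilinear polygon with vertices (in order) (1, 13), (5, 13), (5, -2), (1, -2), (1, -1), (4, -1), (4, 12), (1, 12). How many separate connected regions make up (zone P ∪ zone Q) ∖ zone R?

(zone P ∪ zone Q) ∖ zone R splits into 2 disjoint pieces (area 48.1875, area 52.4341).

2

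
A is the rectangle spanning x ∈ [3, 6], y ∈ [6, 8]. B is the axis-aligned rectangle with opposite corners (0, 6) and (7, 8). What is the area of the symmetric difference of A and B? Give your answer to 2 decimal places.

8.00

|A∩B|: x∈[3,6], y∈[6,8] → 3·2 = 6.
|A △ B| = |A| + |B| − 2·|A∩B| = 6 + 14 − 12 = 8.00.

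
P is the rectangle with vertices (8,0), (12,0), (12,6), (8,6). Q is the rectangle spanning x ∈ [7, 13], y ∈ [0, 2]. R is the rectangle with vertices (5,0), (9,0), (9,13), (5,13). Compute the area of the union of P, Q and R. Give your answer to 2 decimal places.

By inclusion–exclusion:
Individual areas: |P| = 24, |Q| = 12, |R| = 52.
|P∩Q|: x∈[8,12], y∈[0,2] → 4·2 = 8.
|P∩R|: x∈[8,9], y∈[0,6] → 1·6 = 6.
|Q∩R|: x∈[7,9], y∈[0,2] → 2·2 = 4.
|P∩Q∩R| = 2.
|P ∪ Q ∪ R| = 88 − 18 + 2 = 72.00.

72.00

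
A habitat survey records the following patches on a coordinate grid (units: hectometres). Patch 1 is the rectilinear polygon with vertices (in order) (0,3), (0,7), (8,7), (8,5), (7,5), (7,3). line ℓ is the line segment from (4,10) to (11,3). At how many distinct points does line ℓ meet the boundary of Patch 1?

The segment meets the boundary at (8,6), (7,7).

2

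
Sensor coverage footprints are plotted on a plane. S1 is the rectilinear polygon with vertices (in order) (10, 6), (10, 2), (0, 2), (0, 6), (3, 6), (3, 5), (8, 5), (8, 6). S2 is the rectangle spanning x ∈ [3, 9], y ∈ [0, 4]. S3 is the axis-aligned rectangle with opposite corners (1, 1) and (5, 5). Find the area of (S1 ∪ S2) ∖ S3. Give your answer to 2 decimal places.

33.00

|S1 ∪ S2| = 47.
|(S1 ∪ S2) ∩ S3| = 14.
|(S1 ∪ S2) ∖ S3| = 47 − 14 = 33.00.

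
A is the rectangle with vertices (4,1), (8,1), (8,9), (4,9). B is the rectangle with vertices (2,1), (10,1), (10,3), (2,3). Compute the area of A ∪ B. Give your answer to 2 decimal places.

40.00

By inclusion–exclusion:
Individual areas: |A| = 32, |B| = 16.
|A∩B|: x∈[4,8], y∈[1,3] → 4·2 = 8.
|A ∪ B| = 48 − 8 = 40.00.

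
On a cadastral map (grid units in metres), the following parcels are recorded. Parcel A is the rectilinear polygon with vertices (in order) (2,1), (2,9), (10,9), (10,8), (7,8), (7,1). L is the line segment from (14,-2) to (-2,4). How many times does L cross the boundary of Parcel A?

2

The segment meets the boundary at (2,2.5), (6,1).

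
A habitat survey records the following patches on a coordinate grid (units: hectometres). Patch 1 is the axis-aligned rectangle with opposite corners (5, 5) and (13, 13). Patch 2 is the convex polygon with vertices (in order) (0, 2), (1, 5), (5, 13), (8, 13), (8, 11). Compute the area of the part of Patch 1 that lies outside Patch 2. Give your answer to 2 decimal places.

|Patch 1| = 64, |Patch 1∩Patch 2| = 11.0625.
|Patch 1 ∖ Patch 2| = |Patch 1| − |Patch 1∩Patch 2| = 64 − 11.0625 = 52.94.

52.94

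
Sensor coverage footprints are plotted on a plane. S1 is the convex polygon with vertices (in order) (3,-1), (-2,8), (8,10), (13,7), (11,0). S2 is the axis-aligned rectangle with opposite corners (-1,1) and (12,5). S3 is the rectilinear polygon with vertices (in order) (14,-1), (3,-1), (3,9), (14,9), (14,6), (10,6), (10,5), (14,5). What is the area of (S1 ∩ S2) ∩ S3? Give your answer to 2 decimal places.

35.11

The region (S1 ∩ S2) ∩ S3 is the polygon with vertices (10,5), (12,5), (12,3.5), (11.286,1), (3,1), (3,5).
By the shoelace formula its area is 35.11.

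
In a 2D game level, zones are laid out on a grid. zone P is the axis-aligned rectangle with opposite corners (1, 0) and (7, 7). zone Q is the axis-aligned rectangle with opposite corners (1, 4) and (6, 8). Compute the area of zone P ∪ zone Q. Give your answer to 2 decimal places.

By inclusion–exclusion:
Individual areas: |zone P| = 42, |zone Q| = 20.
|zone P∩zone Q|: x∈[1,6], y∈[4,7] → 5·3 = 15.
|zone P ∪ zone Q| = 62 − 15 = 47.00.

47.00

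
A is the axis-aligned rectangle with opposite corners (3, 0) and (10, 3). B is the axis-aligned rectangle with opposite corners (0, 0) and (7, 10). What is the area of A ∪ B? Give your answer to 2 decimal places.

79.00

By inclusion–exclusion:
Individual areas: |A| = 21, |B| = 70.
|A∩B|: x∈[3,7], y∈[0,3] → 4·3 = 12.
|A ∪ B| = 91 − 12 = 79.00.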